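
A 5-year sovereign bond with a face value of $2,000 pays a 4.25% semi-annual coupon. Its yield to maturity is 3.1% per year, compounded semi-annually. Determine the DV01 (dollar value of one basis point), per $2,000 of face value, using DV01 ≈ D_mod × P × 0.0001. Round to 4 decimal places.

$0.9478

Periodic yield y = 0.0155.
  t   CF        PV=CF/(1+0.0155)^t    t·PV
  1        42.50        41.8513        41.8513
  2        42.50        41.2125        82.4250
  3        42.50        40.5835       121.7504
  4        42.50        39.9640       159.8561
  5        42.50        39.3540       196.7702
  6        42.50        38.7534       232.5202
  7        42.50        38.1619       267.1330
  8        42.50        37.5794       300.6350
  9        42.50        37.0058       333.0520
  10    2,042.50     1,751.3090    17,513.0903
  Σ                  2,105.7747    19,249.0835
P = 2,105.7747; D_Mac = 9.14109 half-year periods = 4.57055 yrs; D_mod = 4.50078 yrs.
DV01 ≈ 4.50078 × 2,105.7747 × 0.0001 = 0.947764.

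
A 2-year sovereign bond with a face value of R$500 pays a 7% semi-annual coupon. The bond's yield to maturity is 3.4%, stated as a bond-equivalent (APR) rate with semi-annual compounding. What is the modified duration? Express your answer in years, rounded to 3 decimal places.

1.873 years

Periodic yield y = 0.017. First find Macaulay duration:
  t   CF        PV=CF/(1+0.017)^t    t·PV
  1        17.50        17.2075        17.2075
  2        17.50        16.9198        33.8397
  3        17.50        16.6370        49.9110
  4       517.50       483.7562     1,935.0248
  Σ                    534.5205     2,035.9830
P = 534.5205; Macaulay duration = 2,035.9830 / 534.5205 = 3.80899 half-year periods = 1.90449 years.
Modified duration = D_Mac / (1 + y) = 1.90449 / 1.017 = 1.87266 years.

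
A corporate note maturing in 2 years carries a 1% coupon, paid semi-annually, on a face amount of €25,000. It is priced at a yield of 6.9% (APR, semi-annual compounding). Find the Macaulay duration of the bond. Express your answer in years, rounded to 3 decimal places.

1.984 years

Periodic yield y = 0.0345. Discount each cash flow and weight by its period:
  t   CF        PV=CF/(1+0.0345)^t    t·PV
  1       125.00       120.8313       120.8313
  2       125.00       116.8017       233.6033
  3       125.00       112.9064       338.7192
  4    25,125.00    21,937.3463    87,749.3851
  Σ                 22,287.8856    88,442.5389
Price P = Σ PV = 22,287.8856.
Macaulay duration = Σ(t·PV) / P = 88,442.5389 / 22,287.8856 = 3.96819 half-year periods.
In years: 3.96819 / 2 = 1.98409 years.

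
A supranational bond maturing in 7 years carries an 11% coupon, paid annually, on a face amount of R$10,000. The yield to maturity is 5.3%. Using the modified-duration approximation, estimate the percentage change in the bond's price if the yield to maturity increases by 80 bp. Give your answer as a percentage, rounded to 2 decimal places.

-4.16%

Periodic yield y = 0.053. Modified duration first:
  t   CF        PV=CF/(1+0.053)^t    t·PV
  1     1,100.00     1,044.6344     1,044.6344
  2     1,100.00       992.0554     1,984.1109
  3     1,100.00       942.1229     2,826.3688
  4     1,100.00       894.7036     3,578.8145
  5     1,100.00       849.6711     4,248.3553
  6     1,100.00       806.9051     4,841.4306
  7    11,100.00     7,732.5793    54,128.0548
  Σ                 13,262.6718    72,651.7693
P = 13,262.6718; D_Mac = 5.47791 yrs; D_mod = 5.47791/(1+0.053) = 5.20220 yrs.
ΔP/P ≈ -D_mod · Δy = -5.20220 × (+0.008) = -0.041618 = -4.1618%.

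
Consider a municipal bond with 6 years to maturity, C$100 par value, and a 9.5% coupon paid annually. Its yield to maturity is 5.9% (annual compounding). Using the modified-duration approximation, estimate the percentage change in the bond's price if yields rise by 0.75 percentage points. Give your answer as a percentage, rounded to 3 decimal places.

-3.498%

Periodic yield y = 0.059. Modified duration first:
  t   CF        PV=CF/(1+0.059)^t    t·PV
  1         9.50         8.9707         8.9707
  2         9.50         8.4709        16.9419
  3         9.50         7.9990        23.9970
  4         9.50         7.5534        30.2134
  5         9.50         7.1325        35.6627
  6       109.50        77.6316       465.7894
  Σ                    117.7581       581.5751
P = 117.7581; D_Mac = 4.93873 yrs; D_mod = 4.93873/(1+0.059) = 4.66358 yrs.
ΔP/P ≈ -D_mod · Δy = -4.66358 × (+0.0075) = -0.034977 = -3.4977%.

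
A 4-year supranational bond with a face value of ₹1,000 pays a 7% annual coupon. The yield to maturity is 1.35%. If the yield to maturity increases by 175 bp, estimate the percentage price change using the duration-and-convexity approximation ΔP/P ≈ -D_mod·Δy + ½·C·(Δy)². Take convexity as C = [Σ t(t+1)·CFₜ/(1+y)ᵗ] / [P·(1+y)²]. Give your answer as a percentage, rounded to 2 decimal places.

-6.06%

With y = 0.0135:
  t   CF        PV=CF/(1+0.0135)^t    t·PV        t(t+1)·PV
  1        70.00        69.0676        69.0676         138.1352
  2        70.00        68.1476       136.2952         408.8856
  3        70.00        67.2399       201.7196         806.8783
  4     1,070.00     1,014.1186     4,056.4746      20,282.3728
  Σ                  1,218.5737     4,463.5569      21,636.2718
P = 1,218.5737; D_Mac = 3.66294 yrs; D_mod = 3.61414 yrs; C = 17.28555.
Duration effect: -3.61414 × (+0.0175) = -0.063248
Convexity effect: 0.5 × 17.28555 × (0.0175)² = +0.0026468
ΔP/P ≈ -0.063248 + 0.0026468 = -0.060601 = -6.0601%.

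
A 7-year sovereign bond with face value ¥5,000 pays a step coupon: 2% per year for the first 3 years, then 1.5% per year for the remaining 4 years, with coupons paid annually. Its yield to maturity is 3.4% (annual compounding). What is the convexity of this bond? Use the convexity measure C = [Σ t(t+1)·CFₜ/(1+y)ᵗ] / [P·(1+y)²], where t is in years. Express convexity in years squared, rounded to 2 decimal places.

With y = 0.034:
  t   CF        PV=CF/(1+0.034)^t    t·PV        t(t+1)·PV
  1       100.00        96.7118        96.7118         193.4236
  2       100.00        93.5317       187.0634         561.1903
  3       100.00        90.4562       271.3686       1,085.4745
  4        75.00        65.6114       262.4455       1,312.2274
  5        75.00        63.4539       317.2697       1,903.6181
  6        75.00        61.3674       368.2047       2,577.4326
  7     5,075.00     4,015.9868    28,111.9075     224,895.2601
  Σ                  4,487.1193    29,614.9712     232,528.6266
P = 4,487.1193.
Convexity = Σ t(t+1)·PV / [P·(1+y)²] = 232,528.6266 / (4,487.1193 × 1.069156) = 48.46941.

48.47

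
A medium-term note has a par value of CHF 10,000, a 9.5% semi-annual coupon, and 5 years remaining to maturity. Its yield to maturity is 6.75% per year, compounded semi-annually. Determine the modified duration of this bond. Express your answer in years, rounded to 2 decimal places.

4.01 years

Periodic yield y = 0.03375. First find Macaulay duration:
  t   CF        PV=CF/(1+0.03375)^t    t·PV
  1       475.00       459.4921       459.4921
  2       475.00       444.4906       888.9812
  3       475.00       429.9788     1,289.9364
  4       475.00       415.9408     1,663.7632
  5       475.00       402.3611     2,011.8055
  6       475.00       389.2248     2,335.3486
  7       475.00       376.5173     2,635.6212
  8       475.00       364.2247     2,913.7978
  9       475.00       352.3335     3,171.0013
  10   10,475.00     7,516.2083    75,162.0828
  Σ                 11,150.7720    92,531.8301
P = 11,150.7720; Macaulay duration = 92,531.8301 / 11,150.7720 = 8.29824 half-year periods = 4.14912 years.
Modified duration = D_Mac / (1 + y) = 4.14912 / 1.03375 = 4.01366 years.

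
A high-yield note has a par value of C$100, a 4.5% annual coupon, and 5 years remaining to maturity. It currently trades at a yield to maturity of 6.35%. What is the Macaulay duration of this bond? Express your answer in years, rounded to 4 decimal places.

Periodic yield y = 0.0635. Discount each cash flow and weight by its year:
  t   CF        PV=CF/(1+0.0635)^t    t·PV
  1         4.50         4.2313         4.2313
  2         4.50         3.9787         7.9573
  3         4.50         3.7411        11.2233
  4         4.50         3.5177        14.0709
  5       104.50        76.8120       384.0598
  Σ                     92.2808       421.5427
Price P = Σ PV = 92.2808.
Macaulay duration = Σ(t·PV) / P = 421.5427 / 92.2808 = 4.56804 years.

4.5680 years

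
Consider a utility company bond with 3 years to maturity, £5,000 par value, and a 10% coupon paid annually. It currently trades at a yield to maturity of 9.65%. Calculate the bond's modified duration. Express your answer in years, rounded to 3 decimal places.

Periodic yield y = 0.0965. First find Macaulay duration:
  t   CF        PV=CF/(1+0.0965)^t    t·PV
  1       500.00       455.9964       455.9964
  2       500.00       415.8653       831.7307
  3     5,500.00     4,171.9278    12,515.7833
  Σ                  5,043.7895    13,803.5104
P = 5,043.7895; Macaulay duration = 13,803.5104 / 5,043.7895 = 2.73673 years.
Modified duration = D_Mac / (1 + y) = 2.73673 / 1.0965 = 2.49588 years.

2.496 years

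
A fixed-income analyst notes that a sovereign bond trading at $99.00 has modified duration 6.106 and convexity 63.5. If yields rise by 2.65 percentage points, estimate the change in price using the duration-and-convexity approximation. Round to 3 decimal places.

Duration effect: -D_mod·Δy = -6.106 × (+0.0265) = -0.161809
Convexity effect: ½·C·(Δy)² = 0.5 × 63.5 × (0.0265)² = +0.0222964375
ΔP/P ≈ -0.161809 + 0.0222964375 = -0.1395125625
ΔP ≈ 99.00 × (-0.1395125625) = -13.8117436875.

-$13.812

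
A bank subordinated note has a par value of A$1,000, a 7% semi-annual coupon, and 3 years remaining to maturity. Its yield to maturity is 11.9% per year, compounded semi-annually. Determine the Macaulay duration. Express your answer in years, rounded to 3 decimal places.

2.738 years

Periodic yield y = 0.0595. Discount each cash flow and weight by its period:
  t   CF        PV=CF/(1+0.0595)^t    t·PV
  1        35.00        33.0345        33.0345
  2        35.00        31.1793        62.3586
  3        35.00        29.4283        88.2849
  4        35.00        27.7756       111.1026
  5        35.00        26.2158       131.0790
  6     1,035.00       731.7026     4,390.2155
  Σ                    879.3361     4,816.0750
Price P = Σ PV = 879.3361.
Macaulay duration = Σ(t·PV) / P = 4,816.0750 / 879.3361 = 5.47694 half-year periods.
In years: 5.47694 / 2 = 2.73847 years.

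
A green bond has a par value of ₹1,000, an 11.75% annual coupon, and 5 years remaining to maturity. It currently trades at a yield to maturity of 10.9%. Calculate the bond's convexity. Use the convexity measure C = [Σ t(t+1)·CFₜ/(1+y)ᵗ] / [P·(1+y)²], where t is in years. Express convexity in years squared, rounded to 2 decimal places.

With y = 0.109:
  t   CF        PV=CF/(1+0.109)^t    t·PV        t(t+1)·PV
  1       117.50       105.9513       105.9513         211.9026
  2       117.50        95.5377       191.0754         573.2262
  3       117.50        86.1476       258.4428       1,033.7713
  4       117.50        77.6804       310.7218       1,553.6088
  5     1,117.50       666.1773     3,330.8863      19,985.3177
  Σ                  1,031.4943     4,197.0776      23,357.8266
P = 1,031.4943.
Convexity = Σ t(t+1)·PV / [P·(1+y)²] = 23,357.8266 / (1,031.4943 × 1.229881) = 18.41207.

18.41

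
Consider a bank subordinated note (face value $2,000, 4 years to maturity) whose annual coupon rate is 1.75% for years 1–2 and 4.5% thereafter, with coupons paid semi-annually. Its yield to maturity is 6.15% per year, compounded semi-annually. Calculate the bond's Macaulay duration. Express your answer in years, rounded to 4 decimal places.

3.8353 years

Periodic yield y = 0.03075. Discount each cash flow and weight by its period:
  t   CF        PV=CF/(1+0.03075)^t    t·PV
  1        17.50        16.9779        16.9779
  2        17.50        16.4714        32.9429
  3        17.50        15.9800        47.9401
  4        17.50        15.5033        62.0133
  5        45.00        38.6764       193.3819
  6        45.00        37.5226       225.1354
  7        45.00        36.4032       254.8221
  8     2,045.00     1,604.9687    12,839.7495
  Σ                  1,782.5035    13,672.9631
Price P = Σ PV = 1,782.5035.
Macaulay duration = Σ(t·PV) / P = 13,672.9631 / 1,782.5035 = 7.67065 half-year periods.
In years: 7.67065 / 2 = 3.83533 years.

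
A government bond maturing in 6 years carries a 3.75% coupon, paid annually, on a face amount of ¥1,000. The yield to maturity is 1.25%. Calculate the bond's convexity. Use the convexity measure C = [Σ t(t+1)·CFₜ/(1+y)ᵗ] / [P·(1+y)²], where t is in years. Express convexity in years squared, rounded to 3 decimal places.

With y = 0.0125:
  t   CF        PV=CF/(1+0.0125)^t    t·PV        t(t+1)·PV
  1        37.50        37.0370        37.0370          74.0741
  2        37.50        36.5798        73.1596         219.4787
  3        37.50        36.1282       108.3846         433.5382
  4        37.50        35.6822       142.7286         713.6432
  5        37.50        35.2416       176.2082       1,057.2492
  6     1,037.50       962.9814     5,777.8886      40,445.2202
  Σ                  1,143.6502     6,315.4066      42,943.2037
P = 1,143.6502.
Convexity = Σ t(t+1)·PV / [P·(1+y)²] = 42,943.2037 / (1,143.6502 × 1.025156) = 36.62783.

36.628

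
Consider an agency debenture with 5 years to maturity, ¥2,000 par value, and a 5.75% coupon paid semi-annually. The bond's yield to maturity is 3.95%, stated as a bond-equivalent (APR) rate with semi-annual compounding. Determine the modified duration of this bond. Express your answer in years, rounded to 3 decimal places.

4.356 years

Periodic yield y = 0.01975. First find Macaulay duration:
  t   CF        PV=CF/(1+0.01975)^t    t·PV
  1        57.50        56.3864        56.3864
  2        57.50        55.2943       110.5886
  3        57.50        54.2234       162.6702
  4        57.50        53.1732       212.6929
  5        57.50        52.1434       260.7170
  6        57.50        51.1335       306.8010
  7        57.50        50.1432       351.0022
  8        57.50        49.1720       393.3762
  9        57.50        48.2197       433.9772
  10    2,057.50     1,692.0091    16,920.0914
  Σ                  2,161.8982    19,208.3031
P = 2,161.8982; Macaulay duration = 19,208.3031 / 2,161.8982 = 8.88492 half-year periods = 4.44246 years.
Modified duration = D_Mac / (1 + y) = 4.44246 / 1.01975 = 4.35642 years.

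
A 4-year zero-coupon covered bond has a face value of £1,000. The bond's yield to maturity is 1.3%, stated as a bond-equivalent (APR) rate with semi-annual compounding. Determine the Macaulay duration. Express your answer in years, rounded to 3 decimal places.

A zero-coupon bond has a single cash flow at maturity, so its Macaulay duration equals its maturity: 4 years.
(Equivalently: 8 semi-annual periods ÷ 2 = 4 years.)

4.000 years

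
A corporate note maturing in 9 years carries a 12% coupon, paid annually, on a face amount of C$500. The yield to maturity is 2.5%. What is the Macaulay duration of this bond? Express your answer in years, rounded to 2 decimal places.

6.73 years

Periodic yield y = 0.025. Discount each cash flow and weight by its year:
  t   CF        PV=CF/(1+0.025)^t    t·PV
  1        60.00        58.5366        58.5366
  2        60.00        57.1089       114.2177
  3        60.00        55.7160       167.1479
  4        60.00        54.3570       217.4282
  5        60.00        53.0313       265.1563
  6        60.00        51.7378       310.4269
  7        60.00        50.4759       353.3314
  8        60.00        49.2448       393.9584
  9       560.00       448.4079     4,035.6709
  Σ                    878.6161     5,915.8742
Price P = Σ PV = 878.6161.
Macaulay duration = Σ(t·PV) / P = 5,915.8742 / 878.6161 = 6.73317 years.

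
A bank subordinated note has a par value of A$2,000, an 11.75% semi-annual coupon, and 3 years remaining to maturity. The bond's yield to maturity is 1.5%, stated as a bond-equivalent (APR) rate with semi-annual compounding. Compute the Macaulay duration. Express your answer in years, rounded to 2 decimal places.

Periodic yield y = 0.0075. Discount each cash flow and weight by its period:
  t   CF        PV=CF/(1+0.0075)^t    t·PV
  1       117.50       116.6253       116.6253
  2       117.50       115.7571       231.5143
  3       117.50       114.8954       344.6862
  4       117.50       114.0401       456.1605
  5       117.50       113.1912       565.9559
  6     2,117.50     2,024.6646    12,147.9876
  Σ                  2,599.1738    13,862.9298
Price P = Σ PV = 2,599.1738.
Macaulay duration = Σ(t·PV) / P = 13,862.9298 / 2,599.1738 = 5.33359 half-year periods.
In years: 5.33359 / 2 = 2.66680 years.

2.67 years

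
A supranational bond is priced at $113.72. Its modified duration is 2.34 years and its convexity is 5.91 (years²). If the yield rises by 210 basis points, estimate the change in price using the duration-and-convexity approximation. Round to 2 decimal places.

Duration effect: -D_mod·Δy = -2.34 × (+0.021) = -0.049140
Convexity effect: ½·C·(Δy)² = 0.5 × 5.91 × (0.021)² = +0.001303155
ΔP/P ≈ -0.049140 + 0.001303155 = -0.047836845
ΔP ≈ 113.72 × (-0.047836845) = -5.4400060134.

-$5.44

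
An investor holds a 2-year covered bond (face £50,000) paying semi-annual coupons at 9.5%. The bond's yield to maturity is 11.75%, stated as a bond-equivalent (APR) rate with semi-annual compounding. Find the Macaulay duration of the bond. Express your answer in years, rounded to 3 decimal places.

1.865 years

Periodic yield y = 0.05875. Discount each cash flow and weight by its period:
  t   CF        PV=CF/(1+0.05875)^t    t·PV
  1     2,375.00     2,243.2113     2,243.2113
  2     2,375.00     2,118.7356     4,237.4712
  3     2,375.00     2,001.1671     6,003.5012
  4    52,375.00    41,682.1721   166,728.6885
  Σ                 48,045.2861   179,212.8722
Price P = Σ PV = 48,045.2861.
Macaulay duration = Σ(t·PV) / P = 179,212.8722 / 48,045.2861 = 3.73008 half-year periods.
In years: 3.73008 / 2 = 1.86504 years.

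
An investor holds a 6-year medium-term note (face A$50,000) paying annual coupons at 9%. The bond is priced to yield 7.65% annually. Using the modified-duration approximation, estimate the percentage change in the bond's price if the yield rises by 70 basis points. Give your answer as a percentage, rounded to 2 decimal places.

-3.20%

Periodic yield y = 0.0765. Modified duration first:
  t   CF        PV=CF/(1+0.0765)^t    t·PV
  1     4,500.00     4,180.2137     4,180.2137
  2     4,500.00     3,883.1525     7,766.3050
  3     4,500.00     3,607.2016    10,821.6047
  4     4,500.00     3,350.8607    13,403.4429
  5     4,500.00     3,112.7364    15,563.6820
  6    54,500.00    35,019.6900   210,118.1400
  Σ                 53,153.8548   261,853.3882
P = 53,153.8548; D_Mac = 4.92633 yrs; D_mod = 4.92633/(1+0.0765) = 4.57625 yrs.
ΔP/P ≈ -D_mod · Δy = -4.57625 × (+0.007) = -0.032034 = -3.2034%.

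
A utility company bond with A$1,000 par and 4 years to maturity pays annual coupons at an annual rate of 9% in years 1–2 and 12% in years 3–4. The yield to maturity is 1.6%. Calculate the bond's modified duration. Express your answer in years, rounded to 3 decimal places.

3.530 years

Periodic yield y = 0.016. First find Macaulay duration:
  t   CF        PV=CF/(1+0.016)^t    t·PV
  1        90.00        88.5827        88.5827
  2        90.00        87.1877       174.3753
  3       120.00       114.4195       343.2586
  4     1,120.00     1,051.0980     4,204.3918
  Σ                  1,341.2878     4,810.6084
P = 1,341.2878; Macaulay duration = 4,810.6084 / 1,341.2878 = 3.58656 years.
Modified duration = D_Mac / (1 + y) = 3.58656 / 1.016 = 3.53008 years.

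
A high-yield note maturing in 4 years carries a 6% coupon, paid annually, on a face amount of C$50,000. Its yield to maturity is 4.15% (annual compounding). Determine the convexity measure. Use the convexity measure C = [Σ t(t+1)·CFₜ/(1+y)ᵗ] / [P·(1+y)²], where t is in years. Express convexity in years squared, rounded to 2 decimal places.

16.51

With y = 0.0415:
  t   CF        PV=CF/(1+0.0415)^t    t·PV        t(t+1)·PV
  1     3,000.00     2,880.4609     2,880.4609       5,760.9217
  2     3,000.00     2,765.6849     5,531.3699      16,594.1097
  3     3,000.00     2,655.4824     7,966.4473      31,865.7891
  4    53,000.00    45,044.1890   180,176.7562     900,883.7809
  Σ                 53,345.8173   196,555.0342     955,104.6014
P = 53,345.8173.
Convexity = Σ t(t+1)·PV / [P·(1+y)²] = 955,104.6014 / (53,345.8173 × 1.084722) = 16.50563.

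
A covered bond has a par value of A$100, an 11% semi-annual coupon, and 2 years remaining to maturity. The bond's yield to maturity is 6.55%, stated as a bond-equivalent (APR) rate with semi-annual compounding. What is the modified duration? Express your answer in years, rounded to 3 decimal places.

1.797 years

Periodic yield y = 0.03275. First find Macaulay duration:
  t   CF        PV=CF/(1+0.03275)^t    t·PV
  1         5.50         5.3256         5.3256
  2         5.50         5.1567        10.3134
  3         5.50         4.9932        14.9795
  4       105.50        92.7410       370.9639
  Σ                    108.2164       401.5824
P = 108.2164; Macaulay duration = 401.5824 / 108.2164 = 3.71092 half-year periods = 1.85546 years.
Modified duration = D_Mac / (1 + y) = 1.85546 / 1.03275 = 1.79662 years.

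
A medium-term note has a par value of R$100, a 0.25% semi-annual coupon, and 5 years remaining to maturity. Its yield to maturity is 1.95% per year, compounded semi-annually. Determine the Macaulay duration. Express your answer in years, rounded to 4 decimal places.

Periodic yield y = 0.00975. Discount each cash flow and weight by its period:
  t   CF        PV=CF/(1+0.00975)^t    t·PV
  1        0.125         0.1238         0.1238
  2        0.125         0.1226         0.2452
  3        0.125         0.1214         0.3642
  4        0.125         0.1202         0.4810
  5        0.125         0.1191         0.5954
  6        0.125         0.1179         0.7076
  7        0.125         0.1168         0.8175
  8        0.125         0.1157         0.9253
  9        0.125         0.1145         1.0309
  10     100.125        90.8665       908.6652
  Σ                     91.9386       913.9562
Price P = Σ PV = 91.9386.
Macaulay duration = Σ(t·PV) / P = 913.9562 / 91.9386 = 9.94094 half-year periods.
In years: 9.94094 / 2 = 4.97047 years.

4.9705 years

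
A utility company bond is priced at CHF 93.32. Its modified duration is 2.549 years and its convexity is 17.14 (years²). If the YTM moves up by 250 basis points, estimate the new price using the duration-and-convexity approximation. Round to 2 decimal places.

Duration effect: -D_mod·Δy = -2.549 × (+0.025) = -0.063725
Convexity effect: ½·C·(Δy)² = 0.5 × 17.14 × (0.025)² = +0.00535625
ΔP/P ≈ -0.063725 + 0.00535625 = -0.05836875
New price ≈ 93.32 × (1 - 0.05836875) = 87.87302825.

CHF 87.87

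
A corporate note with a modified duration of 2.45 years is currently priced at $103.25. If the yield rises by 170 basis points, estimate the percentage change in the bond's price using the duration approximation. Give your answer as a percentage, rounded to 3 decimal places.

-4.165%

Duration approximation: ΔP/P ≈ -D_mod · Δy = -2.45 × (+0.017) = -0.041650.
As a percentage: -4.1650%.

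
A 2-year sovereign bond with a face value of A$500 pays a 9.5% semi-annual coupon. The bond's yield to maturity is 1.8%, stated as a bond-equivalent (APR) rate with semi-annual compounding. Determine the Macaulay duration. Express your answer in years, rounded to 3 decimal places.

Periodic yield y = 0.009. Discount each cash flow and weight by its period:
  t   CF        PV=CF/(1+0.009)^t    t·PV
  1        23.75        23.5382        23.5382
  2        23.75        23.3282        46.6564
  3        23.75        23.1201        69.3604
  4       523.75       505.3117     2,021.2469
  Σ                    575.2982     2,160.8018
Price P = Σ PV = 575.2982.
Macaulay duration = Σ(t·PV) / P = 2,160.8018 / 575.2982 = 3.75597 half-year periods.
In years: 3.75597 / 2 = 1.87798 years.

1.878 years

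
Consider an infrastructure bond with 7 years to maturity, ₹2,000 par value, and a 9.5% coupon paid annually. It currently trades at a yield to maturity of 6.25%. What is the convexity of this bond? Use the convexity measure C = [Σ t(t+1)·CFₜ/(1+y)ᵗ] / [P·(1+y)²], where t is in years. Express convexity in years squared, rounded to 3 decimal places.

36.127

With y = 0.0625:
  t   CF        PV=CF/(1+0.0625)^t    t·PV        t(t+1)·PV
  1       190.00       178.8235       178.8235         357.6471
  2       190.00       168.3045       336.6090       1,009.8270
  3       190.00       158.4042       475.2127       1,900.8508
  4       190.00       149.0863       596.3454       2,981.7268
  5       190.00       140.3166       701.5828       4,209.4966
  6       190.00       132.0626       792.3758       5,546.6308
  7     2,190.00     1,432.6547    10,028.5832      80,228.6660
  Σ                  2,359.6525    13,109.5324      96,234.8449
P = 2,359.6525.
Convexity = Σ t(t+1)·PV / [P·(1+y)²] = 96,234.8449 / (2,359.6525 × 1.128906) = 36.12654.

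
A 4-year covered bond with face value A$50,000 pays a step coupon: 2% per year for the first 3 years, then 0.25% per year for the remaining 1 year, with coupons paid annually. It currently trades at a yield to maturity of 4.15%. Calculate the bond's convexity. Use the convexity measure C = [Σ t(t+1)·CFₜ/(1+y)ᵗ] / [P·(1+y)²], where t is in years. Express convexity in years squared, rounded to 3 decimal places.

17.681

With y = 0.0415:
  t   CF        PV=CF/(1+0.0415)^t    t·PV        t(t+1)·PV
  1     1,000.00       960.1536       960.1536       1,920.3072
  2     1,000.00       921.8950     1,843.7900       5,531.3699
  3     1,000.00       885.1608     2,655.4824      10,621.9297
  4    50,125.00    42,600.7543   170,403.0170     852,015.0852
  Σ                 45,367.9637   175,862.4431     870,088.6921
P = 45,367.9637.
Convexity = Σ t(t+1)·PV / [P·(1+y)²] = 870,088.6921 / (45,367.9637 × 1.084722) = 17.68055.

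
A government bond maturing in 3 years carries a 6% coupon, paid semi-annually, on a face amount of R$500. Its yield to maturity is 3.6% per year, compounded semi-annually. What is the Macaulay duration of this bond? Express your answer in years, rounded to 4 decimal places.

2.7978 years

Periodic yield y = 0.018. Discount each cash flow and weight by its period:
  t   CF        PV=CF/(1+0.018)^t    t·PV
  1        15.00        14.7348        14.7348
  2        15.00        14.4742        28.9485
  3        15.00        14.2183        42.6549
  4        15.00        13.9669        55.8676
  5        15.00        13.7199        68.5997
  6       515.00       462.7224     2,776.3346
  Σ                    533.8366     2,987.1402
Price P = Σ PV = 533.8366.
Macaulay duration = Σ(t·PV) / P = 2,987.1402 / 533.8366 = 5.59561 half-year periods.
In years: 5.59561 / 2 = 2.79780 years.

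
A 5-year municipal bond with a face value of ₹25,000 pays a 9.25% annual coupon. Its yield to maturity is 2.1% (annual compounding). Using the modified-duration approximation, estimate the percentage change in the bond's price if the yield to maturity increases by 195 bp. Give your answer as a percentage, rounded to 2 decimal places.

-8.28%

Periodic yield y = 0.021. Modified duration first:
  t   CF        PV=CF/(1+0.021)^t    t·PV
  1     2,312.50     2,264.9363     2,264.9363
  2     2,312.50     2,218.3510     4,436.7019
  3     2,312.50     2,172.7238     6,518.1713
  4     2,312.50     2,128.0350     8,512.1401
  5    27,312.50    24,616.8650   123,084.3250
  Σ                 33,400.9111   144,816.2747
P = 33,400.9111; D_Mac = 4.33570 yrs; D_mod = 4.33570/(1+0.021) = 4.24652 yrs.
ΔP/P ≈ -D_mod · Δy = -4.24652 × (+0.0195) = -0.082807 = -8.2807%.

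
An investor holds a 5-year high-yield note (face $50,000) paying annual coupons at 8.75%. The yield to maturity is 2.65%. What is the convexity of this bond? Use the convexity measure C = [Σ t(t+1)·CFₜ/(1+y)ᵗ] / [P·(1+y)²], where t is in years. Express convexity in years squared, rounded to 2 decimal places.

With y = 0.0265:
  t   CF        PV=CF/(1+0.0265)^t    t·PV        t(t+1)·PV
  1     4,375.00     4,262.0555     4,262.0555       8,524.1111
  2     4,375.00     4,152.0268     8,304.0536      24,912.1609
  3     4,375.00     4,044.8386    12,134.5158      48,538.0631
  4     4,375.00     3,940.4175    15,761.6701      78,808.3506
  5    54,375.00    47,709.4600   238,547.3002   1,431,283.8013
  Σ                 64,108.7985   279,009.5953   1,592,066.4871
P = 64,108.7985.
Convexity = Σ t(t+1)·PV / [P·(1+y)²] = 1,592,066.4871 / (64,108.7985 × 1.053702) = 23.56816.

23.57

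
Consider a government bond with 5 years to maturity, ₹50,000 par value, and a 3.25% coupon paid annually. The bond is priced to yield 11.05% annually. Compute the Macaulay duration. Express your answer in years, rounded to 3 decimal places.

Periodic yield y = 0.1105. Discount each cash flow and weight by its year:
  t   CF        PV=CF/(1+0.1105)^t    t·PV
  1     1,625.00     1,463.3048     1,463.3048
  2     1,625.00     1,317.6991     2,635.3981
  3     1,625.00     1,186.5818     3,559.7453
  4     1,625.00     1,068.5113     4,274.0451
  5    51,625.00    30,568.0159   152,840.0794
  Σ                 35,604.1128   164,772.5728
Price P = Σ PV = 35,604.1128.
Macaulay duration = Σ(t·PV) / P = 164,772.5728 / 35,604.1128 = 4.62791 years.

4.628 years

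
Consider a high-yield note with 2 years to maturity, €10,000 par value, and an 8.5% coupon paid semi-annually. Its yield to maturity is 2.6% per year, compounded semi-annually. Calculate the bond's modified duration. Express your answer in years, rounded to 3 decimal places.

1.864 years

Periodic yield y = 0.013. First find Macaulay duration:
  t   CF        PV=CF/(1+0.013)^t    t·PV
  1       425.00       419.5459       419.5459
  2       425.00       414.1618       828.3236
  3       425.00       408.8468     1,226.5404
  4    10,425.00     9,900.0704    39,600.2815
  Σ                 11,142.6249    42,074.6914
P = 11,142.6249; Macaulay duration = 42,074.6914 / 11,142.6249 = 3.77601 half-year periods = 1.88801 years.
Modified duration = D_Mac / (1 + y) = 1.88801 / 1.013 = 1.86378 years.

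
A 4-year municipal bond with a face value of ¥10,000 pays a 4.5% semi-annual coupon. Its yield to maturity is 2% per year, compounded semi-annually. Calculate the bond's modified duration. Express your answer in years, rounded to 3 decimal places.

Periodic yield y = 0.01. First find Macaulay duration:
  t   CF        PV=CF/(1+0.01)^t    t·PV
  1       225.00       222.7723       222.7723
  2       225.00       220.5666       441.1332
  3       225.00       218.3828       655.1483
  4       225.00       216.2206       864.8823
  5       225.00       214.0798     1,070.3989
  6       225.00       211.9602     1,271.7611
  7       225.00       209.8616     1,469.0309
  8    10,225.00     9,442.6159    75,540.9276
  Σ                 10,956.4597    81,536.0547
P = 10,956.4597; Macaulay duration = 81,536.0547 / 10,956.4597 = 7.44182 half-year periods = 3.72091 years.
Modified duration = D_Mac / (1 + y) = 3.72091 / 1.01 = 3.68407 years.

3.684 years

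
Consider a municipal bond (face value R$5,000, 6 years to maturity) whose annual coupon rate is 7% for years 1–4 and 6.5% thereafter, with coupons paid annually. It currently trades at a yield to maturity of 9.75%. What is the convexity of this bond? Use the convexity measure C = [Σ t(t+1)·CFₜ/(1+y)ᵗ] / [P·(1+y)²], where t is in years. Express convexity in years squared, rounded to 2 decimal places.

27.47

With y = 0.0975:
  t   CF        PV=CF/(1+0.0975)^t    t·PV        t(t+1)·PV
  1       350.00       318.9066       318.9066         637.8132
  2       350.00       290.5755       581.1510       1,743.4530
  3       350.00       264.7613       794.2838       3,177.1353
  4       350.00       241.2403       964.9614       4,824.8068
  5       325.00       204.1083     1,020.5416       6,123.2497
  6     5,325.00     3,047.1402    18,282.8413     127,979.8890
  Σ                  4,366.7322    21,962.6857     144,486.3469
P = 4,366.7322.
Convexity = Σ t(t+1)·PV / [P·(1+y)²] = 144,486.3469 / (4,366.7322 × 1.204506) = 27.47016.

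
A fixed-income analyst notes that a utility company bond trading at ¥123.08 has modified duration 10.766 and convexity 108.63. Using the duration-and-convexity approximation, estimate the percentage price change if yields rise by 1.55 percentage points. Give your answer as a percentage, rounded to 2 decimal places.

Duration effect: -D_mod·Δy = -10.766 × (+0.0155) = -0.166873
Convexity effect: ½·C·(Δy)² = 0.5 × 108.63 × (0.0155)² = +0.01304917875
ΔP/P ≈ -0.166873 + 0.01304917875 = -0.15382382125
= -15.382382125%.

-15.38%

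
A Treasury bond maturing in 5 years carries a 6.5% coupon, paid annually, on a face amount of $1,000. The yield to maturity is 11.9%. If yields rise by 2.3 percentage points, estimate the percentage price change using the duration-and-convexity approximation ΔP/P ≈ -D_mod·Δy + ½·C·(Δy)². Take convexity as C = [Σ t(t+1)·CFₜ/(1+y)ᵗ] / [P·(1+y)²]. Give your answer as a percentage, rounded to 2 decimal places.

With y = 0.119:
  t   CF        PV=CF/(1+0.119)^t    t·PV        t(t+1)·PV
  1        65.00        58.0876        58.0876         116.1752
  2        65.00        51.9103       103.8205         311.4615
  3        65.00        46.3899       139.1696         556.6784
  4        65.00        41.4565       165.8261         829.1307
  5     1,065.00       607.0147     3,035.0733      18,210.4396
  Σ                    804.8589     3,501.9771      20,023.8854
P = 804.8589; D_Mac = 4.35104 yrs; D_mod = 3.88833 yrs; C = 19.86865.
Duration effect: -3.88833 × (+0.023) = -0.089432
Convexity effect: 0.5 × 19.86865 × (0.023)² = +0.0052553
ΔP/P ≈ -0.089432 + 0.0052553 = -0.084176 = -8.4176%.

-8.42%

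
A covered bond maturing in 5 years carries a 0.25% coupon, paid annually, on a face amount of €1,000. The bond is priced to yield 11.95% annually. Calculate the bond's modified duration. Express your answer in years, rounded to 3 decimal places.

4.435 years

Periodic yield y = 0.1195. First find Macaulay duration:
  t   CF        PV=CF/(1+0.1195)^t    t·PV
  1         2.50         2.2331         2.2331
  2         2.50         1.9948         3.9895
  3         2.50         1.7818         5.3455
  4         2.50         1.5916         6.3665
  5     1,002.50       570.1169     2,850.5843
  Σ                    577.7182     2,868.5191
P = 577.7182; Macaulay duration = 2,868.5191 / 577.7182 = 4.96526 years.
Modified duration = D_Mac / (1 + y) = 4.96526 / 1.1195 = 4.43524 years.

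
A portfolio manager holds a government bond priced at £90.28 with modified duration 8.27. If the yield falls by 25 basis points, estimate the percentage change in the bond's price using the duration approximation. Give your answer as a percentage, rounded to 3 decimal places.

+2.068%

Duration approximation: ΔP/P ≈ -D_mod · Δy = -8.27 × (-0.0025) = +0.020675.
As a percentage: +2.0675%.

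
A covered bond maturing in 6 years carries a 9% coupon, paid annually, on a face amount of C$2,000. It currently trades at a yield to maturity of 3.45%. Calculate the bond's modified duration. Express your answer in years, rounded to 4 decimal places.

Periodic yield y = 0.0345. First find Macaulay duration:
  t   CF        PV=CF/(1+0.0345)^t    t·PV
  1       180.00       173.9971       173.9971
  2       180.00       168.1944       336.3888
  3       180.00       162.5852       487.7556
  4       180.00       157.1631       628.6523
  5       180.00       151.9218       759.6089
  6     2,180.00     1,778.5805    10,671.4829
  Σ                  2,592.4420    13,057.8856
P = 2,592.4420; Macaulay duration = 13,057.8856 / 2,592.4420 = 5.03691 years.
Modified duration = D_Mac / (1 + y) = 5.03691 / 1.0345 = 4.86893 years.

4.8689 years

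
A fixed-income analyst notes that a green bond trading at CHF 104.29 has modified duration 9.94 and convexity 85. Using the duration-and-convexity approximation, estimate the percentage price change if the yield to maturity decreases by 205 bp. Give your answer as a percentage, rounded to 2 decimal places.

+22.16%

Duration effect: -D_mod·Δy = -9.94 × (-0.0205) = +0.203770
Convexity effect: ½·C·(Δy)² = 0.5 × 85 × (-0.0205)² = +0.017860625
ΔP/P ≈ +0.203770 + 0.017860625 = +0.221630625
= +22.1630625%.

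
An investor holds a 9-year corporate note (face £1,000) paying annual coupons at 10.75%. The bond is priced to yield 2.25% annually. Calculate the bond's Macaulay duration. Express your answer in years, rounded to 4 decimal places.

6.8662 years

Periodic yield y = 0.0225. Discount each cash flow and weight by its year:
  t   CF        PV=CF/(1+0.0225)^t    t·PV
  1       107.50       105.1345       105.1345
  2       107.50       102.8210       205.6420
  3       107.50       100.5584       301.6753
  4       107.50        98.3457       393.3826
  5       107.50        96.1816       480.9079
  6       107.50        94.0651       564.3907
  7       107.50        91.9952       643.9665
  8       107.50        89.9709       719.7670
  9     1,107.50       906.5127     8,158.6141
  Σ                  1,685.5850    11,573.4806
Price P = Σ PV = 1,685.5850.
Macaulay duration = Σ(t·PV) / P = 11,573.4806 / 1,685.5850 = 6.86615 years.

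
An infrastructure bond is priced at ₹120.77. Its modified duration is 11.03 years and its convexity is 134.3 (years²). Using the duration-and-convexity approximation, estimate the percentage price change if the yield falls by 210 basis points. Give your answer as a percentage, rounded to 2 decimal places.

+26.12%

Duration effect: -D_mod·Δy = -11.03 × (-0.021) = +0.231630
Convexity effect: ½·C·(Δy)² = 0.5 × 134.3 × (-0.021)² = +0.02961315
ΔP/P ≈ +0.231630 + 0.02961315 = +0.26124315
= +26.124315%.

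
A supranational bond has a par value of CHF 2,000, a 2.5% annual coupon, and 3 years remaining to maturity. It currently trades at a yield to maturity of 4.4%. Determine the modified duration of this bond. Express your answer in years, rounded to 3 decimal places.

Periodic yield y = 0.044. First find Macaulay duration:
  t   CF        PV=CF/(1+0.044)^t    t·PV
  1        50.00        47.8927        47.8927
  2        50.00        45.8743        91.7485
  3     2,050.00     1,801.5751     5,404.7252
  Σ                  1,895.3420     5,544.3665
P = 1,895.3420; Macaulay duration = 5,544.3665 / 1,895.3420 = 2.92526 years.
Modified duration = D_Mac / (1 + y) = 2.92526 / 1.044 = 2.80197 years.

2.802 years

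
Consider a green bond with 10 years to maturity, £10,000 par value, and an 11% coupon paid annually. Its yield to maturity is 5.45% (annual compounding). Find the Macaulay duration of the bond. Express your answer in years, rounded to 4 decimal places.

7.1098 years

Periodic yield y = 0.0545. Discount each cash flow and weight by its year:
  t   CF        PV=CF/(1+0.0545)^t    t·PV
  1     1,100.00     1,043.1484     1,043.1484
  2     1,100.00       989.2351     1,978.4702
  3     1,100.00       938.1082     2,814.3246
  4     1,100.00       889.6237     3,558.4948
  5     1,100.00       843.6451     4,218.2253
  6     1,100.00       800.0427     4,800.2564
  7     1,100.00       758.6939     5,310.8574
  8     1,100.00       719.4821     5,755.8571
  9     1,100.00       682.2969     6,140.6725
  10   11,100.00     6,529.1574    65,291.5739
  Σ                 14,193.4336   100,911.8806
Price P = Σ PV = 14,193.4336.
Macaulay duration = Σ(t·PV) / P = 100,911.8806 / 14,193.4336 = 7.10976 years.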